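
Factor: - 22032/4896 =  - 2^(-1)*3^2 = - 9/2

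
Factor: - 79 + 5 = -2^1*37^1 =-  74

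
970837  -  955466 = 15371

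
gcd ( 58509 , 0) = 58509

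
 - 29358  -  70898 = - 100256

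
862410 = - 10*( - 86241)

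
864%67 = 60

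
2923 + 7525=10448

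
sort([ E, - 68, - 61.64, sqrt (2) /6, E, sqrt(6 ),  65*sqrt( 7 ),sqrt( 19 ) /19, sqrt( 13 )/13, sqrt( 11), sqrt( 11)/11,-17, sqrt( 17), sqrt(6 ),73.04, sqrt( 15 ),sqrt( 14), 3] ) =[ - 68,-61.64, - 17, sqrt(19 )/19, sqrt (2)/6,sqrt(13) /13,sqrt(11 )/11, sqrt (6 ), sqrt ( 6 ), E,E, 3, sqrt(11), sqrt( 14), sqrt(15), sqrt( 17) , 73.04, 65*sqrt (7 )] 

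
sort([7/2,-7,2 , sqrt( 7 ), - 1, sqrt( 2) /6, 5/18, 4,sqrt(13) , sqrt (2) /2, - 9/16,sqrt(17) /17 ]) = [  -  7,-1, - 9/16, sqrt( 2) /6, sqrt(17)/17, 5/18, sqrt ( 2)/2,2, sqrt(7), 7/2,sqrt( 13), 4 ]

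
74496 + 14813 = 89309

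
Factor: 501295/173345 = 107/37 = 37^( - 1)*107^1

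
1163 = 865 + 298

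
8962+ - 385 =8577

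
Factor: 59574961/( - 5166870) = -2^( - 1 )*3^( - 1)  *5^( - 1) * 29^1  *  157^(  -  1) * 389^1*1097^(-1)  *  5281^1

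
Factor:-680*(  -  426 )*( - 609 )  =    -  2^4 *3^2*5^1 * 7^1*17^1*29^1*71^1 = - 176415120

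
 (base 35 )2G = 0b1010110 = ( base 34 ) 2I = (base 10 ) 86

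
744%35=9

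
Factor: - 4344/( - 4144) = 2^( - 1)*3^1*7^ ( - 1)*37^ ( - 1)*181^1 =543/518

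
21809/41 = 531 +38/41 = 531.93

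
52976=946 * 56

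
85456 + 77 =85533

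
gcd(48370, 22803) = 691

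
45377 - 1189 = 44188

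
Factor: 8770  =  2^1*5^1*877^1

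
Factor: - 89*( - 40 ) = 3560 =2^3 * 5^1*89^1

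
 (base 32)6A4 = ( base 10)6468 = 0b1100101000100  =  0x1944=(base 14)2500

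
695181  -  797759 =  - 102578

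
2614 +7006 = 9620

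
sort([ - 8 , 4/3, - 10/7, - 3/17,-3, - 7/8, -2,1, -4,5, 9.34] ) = [ - 8, - 4,  -  3, - 2 , - 10/7,  -  7/8, - 3/17,1, 4/3,5,9.34 ] 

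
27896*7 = 195272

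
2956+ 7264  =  10220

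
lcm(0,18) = 0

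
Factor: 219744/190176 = 327/283 = 3^1*109^1*283^ ( - 1 )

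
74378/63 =74378/63 = 1180.60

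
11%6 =5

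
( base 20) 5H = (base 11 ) A7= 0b1110101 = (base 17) 6F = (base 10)117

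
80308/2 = 40154  =  40154.00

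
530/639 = 530/639 = 0.83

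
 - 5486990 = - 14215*386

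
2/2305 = 2/2305=0.00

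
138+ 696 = 834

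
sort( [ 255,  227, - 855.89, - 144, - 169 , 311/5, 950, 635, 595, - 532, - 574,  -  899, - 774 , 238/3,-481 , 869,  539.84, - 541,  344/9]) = [ - 899, - 855.89 , - 774, - 574 ,-541, - 532 , -481, - 169, - 144,344/9,  311/5, 238/3,227 , 255, 539.84,595,  635,869,950] 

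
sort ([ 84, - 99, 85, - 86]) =[ - 99, - 86,84,85]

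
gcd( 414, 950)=2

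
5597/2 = 5597/2 = 2798.50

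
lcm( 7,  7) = 7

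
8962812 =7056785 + 1906027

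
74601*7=522207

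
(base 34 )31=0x67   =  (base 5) 403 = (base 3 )10211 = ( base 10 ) 103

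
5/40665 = 1/8133 = 0.00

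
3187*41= 130667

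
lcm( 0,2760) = 0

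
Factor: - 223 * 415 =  - 5^1*83^1*223^1 = - 92545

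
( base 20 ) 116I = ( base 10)8538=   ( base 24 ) EJI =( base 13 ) 3B6A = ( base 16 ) 215A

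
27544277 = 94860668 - 67316391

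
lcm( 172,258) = 516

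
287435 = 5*57487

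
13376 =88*152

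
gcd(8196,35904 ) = 12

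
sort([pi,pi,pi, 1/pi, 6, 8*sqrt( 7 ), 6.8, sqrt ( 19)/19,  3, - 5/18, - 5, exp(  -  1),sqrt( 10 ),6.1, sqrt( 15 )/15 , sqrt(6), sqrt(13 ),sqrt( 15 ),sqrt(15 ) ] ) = [ -5, - 5/18,  sqrt(19)/19, sqrt( 15)/15, 1/pi,exp( - 1), sqrt( 6 ), 3, pi, pi, pi,sqrt( 10), sqrt( 13 ),sqrt( 15 ), sqrt( 15 ) , 6,  6.1,6.8, 8*sqrt( 7) ] 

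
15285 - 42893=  - 27608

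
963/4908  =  321/1636 = 0.20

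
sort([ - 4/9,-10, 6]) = [  -  10, - 4/9, 6]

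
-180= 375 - 555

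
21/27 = 7/9=0.78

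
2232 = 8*279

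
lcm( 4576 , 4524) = 398112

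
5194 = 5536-342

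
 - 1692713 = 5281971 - 6974684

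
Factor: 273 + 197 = 470 = 2^1 * 5^1  *47^1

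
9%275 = 9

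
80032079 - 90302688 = -10270609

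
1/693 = 1/693 = 0.00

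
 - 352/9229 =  - 32/839 = -0.04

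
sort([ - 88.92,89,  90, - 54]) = [ - 88.92, - 54, 89,90 ]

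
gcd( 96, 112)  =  16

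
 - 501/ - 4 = 125+1/4=125.25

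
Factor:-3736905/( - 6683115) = 249127^1*445541^( - 1 ) = 249127/445541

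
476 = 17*28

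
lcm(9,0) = 0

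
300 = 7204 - 6904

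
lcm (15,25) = 75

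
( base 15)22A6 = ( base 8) 16274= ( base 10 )7356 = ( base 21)ge6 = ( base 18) 14CC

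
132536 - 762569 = -630033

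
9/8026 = 9/8026 = 0.00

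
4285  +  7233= 11518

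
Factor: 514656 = 2^5*3^2*1787^1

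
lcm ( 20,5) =20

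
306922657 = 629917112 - 322994455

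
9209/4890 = 9209/4890 = 1.88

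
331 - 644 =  - 313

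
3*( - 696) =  - 2088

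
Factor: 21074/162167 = 2^1*41^1*631^ ( - 1 ) = 82/631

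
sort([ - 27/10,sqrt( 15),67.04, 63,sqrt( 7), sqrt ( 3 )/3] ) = [ - 27/10,sqrt( 3)/3, sqrt(7 ),sqrt( 15 ),63, 67.04 ] 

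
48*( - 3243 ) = -155664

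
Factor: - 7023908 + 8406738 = 2^1 * 5^1*  138283^1= 1382830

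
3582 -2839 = 743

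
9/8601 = 3/2867 = 0.00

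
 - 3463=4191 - 7654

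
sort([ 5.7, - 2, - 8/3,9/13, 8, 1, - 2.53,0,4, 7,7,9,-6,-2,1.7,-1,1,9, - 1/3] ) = [ - 6, - 8/3,-2.53, - 2,- 2 , -1, - 1/3, 0, 9/13, 1,1, 1.7 , 4,5.7,7  ,  7,8,  9,9]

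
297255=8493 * 35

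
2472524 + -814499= 1658025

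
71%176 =71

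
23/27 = 23/27 = 0.85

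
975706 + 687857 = 1663563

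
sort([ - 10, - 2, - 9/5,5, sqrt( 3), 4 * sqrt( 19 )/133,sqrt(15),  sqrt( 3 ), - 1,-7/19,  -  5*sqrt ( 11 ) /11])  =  [ - 10,  -  2, - 9/5,-5*sqrt( 11 )/11, - 1, - 7/19, 4*sqrt( 19)/133, sqrt (3),  sqrt(3 ),sqrt( 15 ), 5 ] 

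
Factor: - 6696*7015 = -46972440=- 2^3 * 3^3*5^1*23^1*31^1*61^1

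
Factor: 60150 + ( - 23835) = 36315 = 3^3 *5^1 * 269^1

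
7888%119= 34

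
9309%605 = 234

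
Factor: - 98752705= - 5^1 * 3691^1*5351^1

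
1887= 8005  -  6118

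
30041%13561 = 2919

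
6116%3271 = 2845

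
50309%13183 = 10760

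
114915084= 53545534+61369550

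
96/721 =96/721 = 0.13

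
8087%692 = 475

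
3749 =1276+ 2473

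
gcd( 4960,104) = 8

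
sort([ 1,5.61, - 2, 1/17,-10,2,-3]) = [ - 10,  -  3, - 2,1/17,1,2,5.61] 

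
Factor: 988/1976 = 2^(-1 )  =  1/2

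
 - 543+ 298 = -245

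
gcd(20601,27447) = 21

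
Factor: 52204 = 2^2 * 31^1*421^1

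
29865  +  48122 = 77987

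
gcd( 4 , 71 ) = 1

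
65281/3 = 21760 + 1/3 =21760.33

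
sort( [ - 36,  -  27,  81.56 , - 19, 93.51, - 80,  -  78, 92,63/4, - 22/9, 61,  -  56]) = [  -  80 ,  -  78, - 56, - 36 ,-27, - 19, - 22/9, 63/4, 61, 81.56, 92, 93.51]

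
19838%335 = 73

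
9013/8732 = 9013/8732= 1.03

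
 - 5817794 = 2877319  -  8695113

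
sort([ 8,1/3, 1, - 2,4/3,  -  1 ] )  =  [-2,-1, 1/3,1,4/3, 8]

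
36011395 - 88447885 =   -  52436490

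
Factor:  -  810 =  - 2^1*3^4*5^1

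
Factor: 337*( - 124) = -41788 = - 2^2*31^1 * 337^1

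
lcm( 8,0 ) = 0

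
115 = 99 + 16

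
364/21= 17 + 1/3 = 17.33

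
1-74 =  - 73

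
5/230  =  1/46 = 0.02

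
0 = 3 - 3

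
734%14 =6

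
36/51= 12/17 = 0.71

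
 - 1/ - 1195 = 1/1195 = 0.00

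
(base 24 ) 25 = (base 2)110101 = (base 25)23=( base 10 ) 53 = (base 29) 1o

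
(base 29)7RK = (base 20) gea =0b1101000100010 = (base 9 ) 10153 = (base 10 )6690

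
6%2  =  0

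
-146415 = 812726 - 959141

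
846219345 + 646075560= 1492294905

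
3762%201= 144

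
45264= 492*92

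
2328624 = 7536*309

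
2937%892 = 261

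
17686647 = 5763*3069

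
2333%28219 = 2333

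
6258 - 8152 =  - 1894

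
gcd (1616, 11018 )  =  2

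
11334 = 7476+3858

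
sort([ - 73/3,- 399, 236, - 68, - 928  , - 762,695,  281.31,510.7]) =[ - 928, - 762,-399, - 68,-73/3,  236,  281.31,510.7,695]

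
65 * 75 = 4875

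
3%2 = 1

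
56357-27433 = 28924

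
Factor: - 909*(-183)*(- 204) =- 2^2*3^4 * 17^1*61^1*101^1 = - 33934788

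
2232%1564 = 668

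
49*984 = 48216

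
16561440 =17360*954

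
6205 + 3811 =10016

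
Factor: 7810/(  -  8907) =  - 2^1*3^( - 1) *5^1 * 11^1*71^1*2969^( - 1 ) 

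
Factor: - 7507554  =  -2^1 * 3^1*1251259^1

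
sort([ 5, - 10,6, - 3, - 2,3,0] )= [ - 10, - 3, - 2,0,3 , 5,6]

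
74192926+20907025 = 95099951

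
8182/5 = 8182/5 = 1636.40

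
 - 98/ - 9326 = 49/4663 = 0.01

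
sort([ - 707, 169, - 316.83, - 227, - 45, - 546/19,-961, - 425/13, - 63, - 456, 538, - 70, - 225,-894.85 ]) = [ - 961,-894.85, - 707, - 456, -316.83, - 227, - 225, - 70,  -  63, - 45, - 425/13, - 546/19,169,538 ]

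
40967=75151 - 34184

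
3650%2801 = 849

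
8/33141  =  8/33141 = 0.00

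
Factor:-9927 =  - 3^2*1103^1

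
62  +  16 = 78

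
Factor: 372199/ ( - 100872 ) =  - 2^( - 3)*3^( - 3)*797^1 = - 797/216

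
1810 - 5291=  - 3481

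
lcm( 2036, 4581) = 18324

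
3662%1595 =472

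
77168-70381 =6787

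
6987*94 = 656778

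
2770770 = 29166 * 95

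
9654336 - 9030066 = 624270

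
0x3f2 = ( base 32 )VI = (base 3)1101102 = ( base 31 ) 11i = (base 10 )1010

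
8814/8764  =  4407/4382 = 1.01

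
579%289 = 1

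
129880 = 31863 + 98017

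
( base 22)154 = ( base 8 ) 1126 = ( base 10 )598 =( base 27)M4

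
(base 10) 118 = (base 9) 141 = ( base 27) 4A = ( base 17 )6g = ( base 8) 166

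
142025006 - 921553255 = -779528249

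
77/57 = 1 + 20/57= 1.35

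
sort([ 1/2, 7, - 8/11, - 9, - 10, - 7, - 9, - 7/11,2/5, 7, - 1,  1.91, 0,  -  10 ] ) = [ - 10, -10, - 9, - 9, - 7, - 1, - 8/11, - 7/11, 0,2/5, 1/2, 1.91, 7, 7 ]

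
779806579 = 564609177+215197402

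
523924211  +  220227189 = 744151400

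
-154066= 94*( - 1639 )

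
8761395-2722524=6038871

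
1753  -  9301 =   -  7548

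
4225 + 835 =5060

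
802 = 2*401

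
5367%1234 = 431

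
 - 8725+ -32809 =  - 41534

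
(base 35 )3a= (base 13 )8B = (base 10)115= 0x73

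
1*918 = 918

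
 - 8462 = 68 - 8530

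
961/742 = 961/742 = 1.30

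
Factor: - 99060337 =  - 7829^1*12653^1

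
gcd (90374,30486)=2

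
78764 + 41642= 120406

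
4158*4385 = 18232830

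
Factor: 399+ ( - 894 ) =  - 495 = - 3^2*5^1*11^1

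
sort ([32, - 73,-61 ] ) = [-73, - 61 , 32]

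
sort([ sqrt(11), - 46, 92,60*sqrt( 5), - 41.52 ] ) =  [- 46, - 41.52,sqrt( 11),92,60*sqrt( 5)]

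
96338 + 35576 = 131914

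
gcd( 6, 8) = 2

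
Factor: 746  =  2^1 * 373^1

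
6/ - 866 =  - 1 + 430/433 = - 0.01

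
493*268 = 132124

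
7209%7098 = 111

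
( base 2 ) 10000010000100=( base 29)9Q1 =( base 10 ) 8324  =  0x2084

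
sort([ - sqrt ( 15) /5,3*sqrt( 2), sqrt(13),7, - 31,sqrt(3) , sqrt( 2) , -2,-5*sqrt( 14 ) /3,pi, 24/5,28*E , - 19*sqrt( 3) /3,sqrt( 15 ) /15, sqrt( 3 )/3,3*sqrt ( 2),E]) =[-31, - 19*sqrt( 3) /3, - 5*sqrt( 14 ) /3, - 2, - sqrt( 15)/5, sqrt( 15 )/15, sqrt(3 ) /3,sqrt( 2),sqrt( 3),  E,pi,sqrt ( 13),3*  sqrt( 2),3*sqrt( 2),24/5,7, 28*E ] 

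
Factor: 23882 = 2^1 * 11941^1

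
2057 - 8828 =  - 6771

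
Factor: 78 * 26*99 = 200772 = 2^2*3^3*11^1*13^2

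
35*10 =350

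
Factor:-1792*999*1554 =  - 2781983232 = - 2^9*3^4 * 7^2*37^2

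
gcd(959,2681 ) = 7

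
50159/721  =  69 + 410/721 = 69.57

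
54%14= 12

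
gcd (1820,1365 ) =455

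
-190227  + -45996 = -236223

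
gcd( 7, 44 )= 1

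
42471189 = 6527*6507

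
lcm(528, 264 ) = 528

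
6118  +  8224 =14342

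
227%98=31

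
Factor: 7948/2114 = 2^1*7^ ( - 1 )*151^ ( -1)*1987^1 = 3974/1057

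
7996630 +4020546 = 12017176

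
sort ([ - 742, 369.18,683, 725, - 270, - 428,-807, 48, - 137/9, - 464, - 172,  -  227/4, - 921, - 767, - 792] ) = [ - 921, - 807, - 792 ,-767, - 742,- 464, - 428, - 270, - 172, - 227/4,-137/9,48,369.18, 683 , 725]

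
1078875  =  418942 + 659933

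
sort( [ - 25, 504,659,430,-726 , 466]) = [ - 726, - 25, 430,466 , 504, 659]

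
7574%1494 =104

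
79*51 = 4029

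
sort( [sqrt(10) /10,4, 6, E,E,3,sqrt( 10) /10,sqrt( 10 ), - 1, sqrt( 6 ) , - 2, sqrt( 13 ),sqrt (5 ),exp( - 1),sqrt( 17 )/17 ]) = [ - 2, - 1,sqrt( 17) /17, sqrt(10 )/10, sqrt( 10)/10, exp( - 1 ),sqrt( 5 ),sqrt( 6 ), E, E,3, sqrt( 10 ),sqrt( 13), 4, 6]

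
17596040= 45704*385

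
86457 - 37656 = 48801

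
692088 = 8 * 86511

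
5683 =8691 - 3008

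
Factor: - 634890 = -2^1*3^1*5^1*21163^1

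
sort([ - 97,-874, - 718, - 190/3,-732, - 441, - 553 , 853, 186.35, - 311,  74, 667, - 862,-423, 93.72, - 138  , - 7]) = [ - 874, -862,-732, - 718, - 553, - 441,-423, - 311, - 138, - 97,-190/3, - 7, 74,93.72,186.35,667,853]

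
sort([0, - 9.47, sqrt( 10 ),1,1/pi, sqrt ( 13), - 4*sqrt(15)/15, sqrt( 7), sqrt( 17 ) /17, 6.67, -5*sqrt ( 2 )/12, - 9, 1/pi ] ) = [ - 9.47, - 9, - 4*sqrt(15)/15, - 5*sqrt(2) /12,  0,  sqrt( 17 ) /17,  1/pi,1/pi, 1, sqrt(7 ),sqrt(10) , sqrt ( 13), 6.67] 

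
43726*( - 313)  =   - 13686238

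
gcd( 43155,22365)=315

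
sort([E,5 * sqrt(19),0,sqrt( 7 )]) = [ 0, sqrt(7 ), E, 5*sqrt( 19) ]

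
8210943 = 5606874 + 2604069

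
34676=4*8669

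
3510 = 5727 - 2217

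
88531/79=1120 + 51/79= 1120.65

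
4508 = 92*49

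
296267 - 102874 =193393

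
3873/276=1291/92=14.03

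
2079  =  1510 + 569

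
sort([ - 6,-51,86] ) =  [ - 51,-6,86 ]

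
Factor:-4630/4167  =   - 10/9= - 2^1*3^( - 2 )*5^1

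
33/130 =33/130 = 0.25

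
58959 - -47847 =106806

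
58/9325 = 58/9325  =  0.01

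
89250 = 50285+38965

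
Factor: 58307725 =5^2*7^1*333187^1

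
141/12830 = 141/12830 = 0.01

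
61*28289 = 1725629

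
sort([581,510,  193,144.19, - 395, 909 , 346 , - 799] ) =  [ - 799, - 395,144.19, 193, 346,510, 581, 909 ] 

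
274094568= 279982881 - 5888313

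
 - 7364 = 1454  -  8818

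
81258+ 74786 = 156044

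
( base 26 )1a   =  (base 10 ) 36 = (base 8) 44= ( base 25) 1B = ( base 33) 13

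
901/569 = 1 + 332/569 = 1.58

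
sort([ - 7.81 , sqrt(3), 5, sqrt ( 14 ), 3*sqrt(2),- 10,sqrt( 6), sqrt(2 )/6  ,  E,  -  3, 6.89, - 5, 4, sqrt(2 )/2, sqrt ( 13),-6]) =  [ - 10 , - 7.81,-6, - 5,-3,sqrt( 2) /6, sqrt(2 )/2, sqrt( 3),sqrt (6 ), E, sqrt(13 )  ,  sqrt(14),  4,  3*sqrt(2), 5, 6.89]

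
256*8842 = 2263552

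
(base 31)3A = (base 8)147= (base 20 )53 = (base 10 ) 103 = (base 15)6D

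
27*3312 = 89424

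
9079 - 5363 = 3716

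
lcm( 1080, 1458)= 29160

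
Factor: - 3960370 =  - 2^1 * 5^1  *23^1*67^1*257^1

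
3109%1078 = 953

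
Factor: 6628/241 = 2^2*241^( - 1 )*1657^1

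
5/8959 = 5/8959 =0.00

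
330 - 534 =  - 204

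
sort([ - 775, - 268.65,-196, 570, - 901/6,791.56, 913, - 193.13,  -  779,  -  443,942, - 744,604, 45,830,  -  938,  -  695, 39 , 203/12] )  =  [ - 938, - 779, - 775,-744,  -  695, - 443,  -  268.65, - 196,-193.13, - 901/6, 203/12, 39, 45, 570,  604, 791.56,830 , 913, 942 ] 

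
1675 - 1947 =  - 272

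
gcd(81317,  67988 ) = 1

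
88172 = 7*12596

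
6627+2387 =9014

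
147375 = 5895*25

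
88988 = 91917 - 2929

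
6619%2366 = 1887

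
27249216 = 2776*9816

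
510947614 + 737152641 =1248100255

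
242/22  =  11 = 11.00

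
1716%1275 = 441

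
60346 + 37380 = 97726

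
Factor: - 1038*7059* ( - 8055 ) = 2^1 * 3^4*5^1*13^1*173^1*179^1*181^1 = 59020934310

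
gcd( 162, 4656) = 6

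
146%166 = 146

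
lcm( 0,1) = 0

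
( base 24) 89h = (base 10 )4841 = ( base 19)D7F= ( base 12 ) 2975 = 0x12e9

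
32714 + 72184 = 104898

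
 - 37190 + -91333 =  -  128523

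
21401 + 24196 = 45597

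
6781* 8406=57001086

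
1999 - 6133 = -4134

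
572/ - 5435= -1 + 4863/5435 = - 0.11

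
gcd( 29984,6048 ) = 32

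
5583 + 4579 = 10162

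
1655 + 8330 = 9985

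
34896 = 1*34896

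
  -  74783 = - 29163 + -45620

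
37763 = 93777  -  56014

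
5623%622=25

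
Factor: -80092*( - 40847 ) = 2^2*20023^1*40847^1 =3271517924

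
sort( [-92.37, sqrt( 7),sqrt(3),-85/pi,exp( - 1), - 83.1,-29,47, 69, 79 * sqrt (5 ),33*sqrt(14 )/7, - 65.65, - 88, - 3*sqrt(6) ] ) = [ - 92.37, - 88, - 83.1, - 65.65, - 29,-85/pi , - 3* sqrt( 6 ),exp(-1),sqrt( 3),sqrt( 7),33*sqrt( 14 ) /7,47,69,79*sqrt( 5)]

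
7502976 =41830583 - 34327607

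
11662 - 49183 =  - 37521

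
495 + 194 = 689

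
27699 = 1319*21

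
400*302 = 120800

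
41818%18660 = 4498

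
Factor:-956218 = -2^1 * 179^1*2671^1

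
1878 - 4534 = -2656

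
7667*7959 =61021653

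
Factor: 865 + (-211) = 2^1*3^1*109^1  =  654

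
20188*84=1695792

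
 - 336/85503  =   - 1 + 28389/28501 = - 0.00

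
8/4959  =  8/4959 = 0.00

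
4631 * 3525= 16324275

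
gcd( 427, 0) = 427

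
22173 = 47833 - 25660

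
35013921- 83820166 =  - 48806245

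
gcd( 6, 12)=6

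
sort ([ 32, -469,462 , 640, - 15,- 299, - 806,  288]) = [ - 806, - 469, - 299, - 15, 32 , 288, 462, 640 ]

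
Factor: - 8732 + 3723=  - 5009^1 = - 5009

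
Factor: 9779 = 7^1 * 11^1*127^1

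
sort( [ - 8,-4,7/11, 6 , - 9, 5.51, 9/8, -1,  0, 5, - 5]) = [-9,-8, - 5, - 4 ,-1,  0,7/11,9/8,  5,5.51 , 6]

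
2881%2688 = 193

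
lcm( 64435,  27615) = 193305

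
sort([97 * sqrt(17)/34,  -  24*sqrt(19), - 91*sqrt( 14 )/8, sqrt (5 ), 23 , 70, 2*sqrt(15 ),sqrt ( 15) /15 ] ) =[ - 24*sqrt (19), - 91 * sqrt(14)/8,sqrt ( 15 ) /15, sqrt( 5 ),  2*sqrt ( 15 ), 97*sqrt( 17) /34,23, 70] 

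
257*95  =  24415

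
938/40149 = 938/40149 = 0.02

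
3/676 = 3/676 = 0.00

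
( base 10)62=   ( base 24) 2E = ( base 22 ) 2I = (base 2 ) 111110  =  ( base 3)2022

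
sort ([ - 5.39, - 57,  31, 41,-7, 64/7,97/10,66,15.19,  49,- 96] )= [ - 96,-57, - 7, - 5.39,64/7,97/10,15.19, 31, 41,49 , 66 ] 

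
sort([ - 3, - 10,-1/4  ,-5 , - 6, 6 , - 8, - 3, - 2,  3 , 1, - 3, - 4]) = [ - 10, - 8, - 6, -5,-4, - 3,-3 , - 3 ,-2,-1/4,1,3, 6 ] 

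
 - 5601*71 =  -397671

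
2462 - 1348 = 1114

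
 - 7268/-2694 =3634/1347 = 2.70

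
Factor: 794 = 2^1*397^1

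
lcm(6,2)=6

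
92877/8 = 11609 + 5/8= 11609.62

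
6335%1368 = 863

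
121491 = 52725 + 68766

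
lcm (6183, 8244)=24732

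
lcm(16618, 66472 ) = 66472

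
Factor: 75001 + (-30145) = 2^3 * 3^2*7^1*89^1 = 44856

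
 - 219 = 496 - 715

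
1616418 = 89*18162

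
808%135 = 133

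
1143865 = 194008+949857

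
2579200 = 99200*26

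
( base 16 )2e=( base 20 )26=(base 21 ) 24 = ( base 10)46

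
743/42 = 17+29/42 = 17.69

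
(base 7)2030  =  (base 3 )222012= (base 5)10312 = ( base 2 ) 1011000011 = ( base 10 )707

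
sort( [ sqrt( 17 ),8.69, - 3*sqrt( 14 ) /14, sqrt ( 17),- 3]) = [ - 3,-3*sqrt( 14)/14, sqrt (17 ),  sqrt(17 ), 8.69] 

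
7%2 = 1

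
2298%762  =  12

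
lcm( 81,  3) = 81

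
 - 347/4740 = - 1 + 4393/4740=-0.07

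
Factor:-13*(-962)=2^1*13^2*37^1= 12506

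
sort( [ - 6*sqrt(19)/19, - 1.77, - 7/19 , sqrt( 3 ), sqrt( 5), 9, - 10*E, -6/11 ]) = [ - 10*E, - 1.77, - 6*sqrt( 19 ) /19, - 6/11,  -  7/19,sqrt( 3 ) , sqrt( 5 ),  9] 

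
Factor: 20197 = 19^1*1063^1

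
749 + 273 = 1022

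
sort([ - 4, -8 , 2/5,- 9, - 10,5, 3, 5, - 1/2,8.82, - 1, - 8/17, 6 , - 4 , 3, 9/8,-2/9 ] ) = [ - 10 , -9 , - 8 , - 4, - 4, - 1, - 1/2 , - 8/17,-2/9,2/5,  9/8 , 3, 3 , 5, 5,6,8.82]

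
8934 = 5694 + 3240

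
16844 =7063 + 9781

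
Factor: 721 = 7^1 * 103^1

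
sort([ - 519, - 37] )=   [ - 519, - 37] 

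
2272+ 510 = 2782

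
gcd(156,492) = 12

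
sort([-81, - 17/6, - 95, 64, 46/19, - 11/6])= [-95, - 81, - 17/6,-11/6,  46/19, 64 ] 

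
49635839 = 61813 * 803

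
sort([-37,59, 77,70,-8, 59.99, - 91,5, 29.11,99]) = [ - 91, - 37 , - 8, 5, 29.11,59, 59.99  ,  70, 77,99 ] 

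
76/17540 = 19/4385 =0.00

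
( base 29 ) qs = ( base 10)782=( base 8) 1416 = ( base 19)233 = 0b1100001110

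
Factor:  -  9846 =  - 2^1*3^2* 547^1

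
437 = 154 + 283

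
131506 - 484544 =- 353038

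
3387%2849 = 538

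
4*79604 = 318416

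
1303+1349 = 2652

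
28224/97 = 290 + 94/97 =290.97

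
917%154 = 147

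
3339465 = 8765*381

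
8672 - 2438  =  6234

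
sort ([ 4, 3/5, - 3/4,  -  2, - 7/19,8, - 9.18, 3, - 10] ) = [ - 10, - 9.18, - 2, - 3/4, - 7/19 , 3/5 , 3 , 4,8 ] 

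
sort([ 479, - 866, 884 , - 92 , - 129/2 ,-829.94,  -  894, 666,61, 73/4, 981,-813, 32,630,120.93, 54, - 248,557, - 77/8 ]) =[ - 894,-866, - 829.94, - 813  ,- 248, - 92,-129/2,- 77/8 , 73/4, 32, 54,61, 120.93, 479 , 557,630, 666, 884, 981] 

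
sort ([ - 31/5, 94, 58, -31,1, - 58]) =[-58, - 31,  -  31/5,  1,58,94 ]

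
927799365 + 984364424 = 1912163789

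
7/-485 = -7/485 = - 0.01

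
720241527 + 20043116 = 740284643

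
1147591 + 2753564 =3901155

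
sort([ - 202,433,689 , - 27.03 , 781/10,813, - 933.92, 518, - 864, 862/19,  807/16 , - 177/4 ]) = [ - 933.92 , - 864, - 202,  -  177/4,-27.03 , 862/19 , 807/16, 781/10,433, 518, 689,813 ]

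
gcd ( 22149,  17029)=1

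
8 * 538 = 4304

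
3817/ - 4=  - 955+ 3/4 = -  954.25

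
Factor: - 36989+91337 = 54348 = 2^2 * 3^1 * 7^1*647^1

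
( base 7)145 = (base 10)82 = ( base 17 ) 4E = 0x52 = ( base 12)6a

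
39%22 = 17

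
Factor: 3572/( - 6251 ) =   -  4/7 = - 2^2*7^( - 1 )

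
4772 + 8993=13765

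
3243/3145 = 1 + 98/3145 = 1.03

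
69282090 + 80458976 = 149741066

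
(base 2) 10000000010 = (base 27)1B0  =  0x402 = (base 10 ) 1026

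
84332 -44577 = 39755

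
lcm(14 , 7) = 14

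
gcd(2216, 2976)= 8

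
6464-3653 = 2811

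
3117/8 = 3117/8 = 389.62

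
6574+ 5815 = 12389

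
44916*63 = 2829708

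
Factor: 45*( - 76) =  - 2^2*3^2*5^1*19^1 = - 3420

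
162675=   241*675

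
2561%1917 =644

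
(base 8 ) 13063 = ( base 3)21210111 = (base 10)5683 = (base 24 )9KJ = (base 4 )1120303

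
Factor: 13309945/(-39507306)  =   - 2^( - 1)*3^ ( - 1)*5^1*11^1*139^1*1237^( - 1)*1741^1 * 5323^(-1)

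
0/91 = 0 =0.00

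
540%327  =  213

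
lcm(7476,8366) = 351372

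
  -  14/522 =  -  1 + 254/261 = -  0.03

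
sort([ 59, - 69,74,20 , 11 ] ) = [ - 69,11,20,59, 74]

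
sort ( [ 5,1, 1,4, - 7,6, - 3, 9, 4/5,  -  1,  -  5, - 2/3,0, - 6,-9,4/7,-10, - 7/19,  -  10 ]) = [ - 10,-10, - 9, - 7, -6 , - 5, - 3, - 1 ,-2/3, - 7/19,0,4/7,4/5, 1 , 1,4, 5, 6 , 9 ] 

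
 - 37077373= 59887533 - 96964906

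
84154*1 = 84154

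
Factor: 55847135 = 5^1*11169427^1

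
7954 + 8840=16794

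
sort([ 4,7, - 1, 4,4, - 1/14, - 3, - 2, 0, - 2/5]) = [-3,  -  2 , - 1, - 2/5, - 1/14, 0, 4, 4 , 4, 7]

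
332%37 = 36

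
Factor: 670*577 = 386590  =  2^1*5^1*67^1*577^1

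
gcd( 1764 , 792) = 36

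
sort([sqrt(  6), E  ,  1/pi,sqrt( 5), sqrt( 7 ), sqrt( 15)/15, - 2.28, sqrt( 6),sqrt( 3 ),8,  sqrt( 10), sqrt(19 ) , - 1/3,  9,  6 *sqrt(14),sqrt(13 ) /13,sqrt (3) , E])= [ - 2.28,- 1/3, sqrt( 15)/15,sqrt( 13)/13,  1/pi, sqrt (3 ), sqrt( 3), sqrt( 5 ), sqrt(6 ),sqrt( 6 ), sqrt(7 ), E, E,  sqrt( 10 ),sqrt( 19),8,9, 6*sqrt( 14 ) ]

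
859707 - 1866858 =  - 1007151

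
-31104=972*( -32 )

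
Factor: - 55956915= - 3^2*5^1*7^1*349^1*509^1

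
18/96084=1/5338  =  0.00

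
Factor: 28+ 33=61^1  =  61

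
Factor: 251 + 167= 2^1*11^1*19^1= 418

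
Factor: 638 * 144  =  2^5*3^2*11^1*29^1 = 91872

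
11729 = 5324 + 6405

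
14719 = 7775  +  6944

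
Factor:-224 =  - 2^5*  7^1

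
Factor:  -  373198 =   -  2^1*7^1*19^1 *23^1*61^1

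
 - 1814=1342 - 3156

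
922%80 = 42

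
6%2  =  0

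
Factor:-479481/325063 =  - 3^1*23^1*6949^1*325063^(-1)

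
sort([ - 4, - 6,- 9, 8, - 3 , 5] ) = [ - 9, - 6,-4, - 3,5,  8] 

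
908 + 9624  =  10532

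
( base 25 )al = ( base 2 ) 100001111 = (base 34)7x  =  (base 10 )271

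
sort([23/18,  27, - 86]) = [ - 86,23/18,  27 ] 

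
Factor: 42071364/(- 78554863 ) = -2^2*3^2  *  599^1*1951^1*78554863^ (-1 ) 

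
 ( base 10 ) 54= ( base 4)312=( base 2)110110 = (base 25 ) 24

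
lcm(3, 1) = 3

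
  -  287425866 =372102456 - 659528322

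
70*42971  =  3007970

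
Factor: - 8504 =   -  2^3*1063^1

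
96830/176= 48415/88 = 550.17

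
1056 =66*16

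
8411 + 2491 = 10902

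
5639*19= 107141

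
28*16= 448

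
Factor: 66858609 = 3^1*22286203^1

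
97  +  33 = 130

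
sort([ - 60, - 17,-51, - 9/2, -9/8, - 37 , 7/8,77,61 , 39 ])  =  [ - 60, - 51, - 37,  -  17,-9/2, - 9/8, 7/8,39,61 , 77 ]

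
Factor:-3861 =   -  3^3*11^1 * 13^1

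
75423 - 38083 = 37340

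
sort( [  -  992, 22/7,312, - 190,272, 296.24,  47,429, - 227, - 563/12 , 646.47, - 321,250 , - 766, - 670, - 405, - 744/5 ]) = [ - 992,  -  766, - 670 , - 405, - 321, - 227,  -  190, - 744/5, - 563/12,  22/7, 47, 250, 272, 296.24 , 312,429,646.47]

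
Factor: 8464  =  2^4 *23^2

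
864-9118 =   -  8254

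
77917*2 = 155834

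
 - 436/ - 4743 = 436/4743 = 0.09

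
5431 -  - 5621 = 11052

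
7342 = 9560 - 2218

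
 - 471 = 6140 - 6611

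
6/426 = 1/71=0.01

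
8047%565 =137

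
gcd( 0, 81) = 81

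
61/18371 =61/18371 = 0.00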